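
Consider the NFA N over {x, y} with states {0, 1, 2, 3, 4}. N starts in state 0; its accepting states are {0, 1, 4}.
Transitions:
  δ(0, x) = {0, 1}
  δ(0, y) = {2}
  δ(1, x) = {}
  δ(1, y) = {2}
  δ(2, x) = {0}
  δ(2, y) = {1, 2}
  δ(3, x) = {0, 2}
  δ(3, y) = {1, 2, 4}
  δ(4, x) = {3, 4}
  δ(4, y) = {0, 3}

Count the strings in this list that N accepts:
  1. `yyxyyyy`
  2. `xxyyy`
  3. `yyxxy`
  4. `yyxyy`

3

`yyxyyyy`: accepted
`xxyyy`: accepted
`yyxxy`: rejected
`yyxyy`: accepted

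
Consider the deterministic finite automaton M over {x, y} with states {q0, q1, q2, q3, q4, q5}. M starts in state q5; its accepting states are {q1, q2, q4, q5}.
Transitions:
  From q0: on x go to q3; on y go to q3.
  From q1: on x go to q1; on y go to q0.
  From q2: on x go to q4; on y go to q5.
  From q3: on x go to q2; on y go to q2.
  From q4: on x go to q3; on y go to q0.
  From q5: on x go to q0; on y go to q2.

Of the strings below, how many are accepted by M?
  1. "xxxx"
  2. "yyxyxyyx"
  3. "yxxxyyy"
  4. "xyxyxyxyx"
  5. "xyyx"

"xxxx": accepted
"yyxyxyyx": accepted
"yxxxyyy": accepted
"xyxyxyxyx": rejected
"xyyx": accepted

4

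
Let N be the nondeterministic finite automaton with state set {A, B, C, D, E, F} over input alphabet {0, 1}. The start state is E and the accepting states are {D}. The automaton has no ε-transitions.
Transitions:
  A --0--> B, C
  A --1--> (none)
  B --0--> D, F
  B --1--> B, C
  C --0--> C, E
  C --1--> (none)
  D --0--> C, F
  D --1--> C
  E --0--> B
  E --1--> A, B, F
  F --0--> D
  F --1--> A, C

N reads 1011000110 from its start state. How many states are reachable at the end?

Start: {E}
read 1: {A, B, F}
read 0: {B, C, D, F}
read 1: {A, B, C}
read 1: {B, C}
read 0: {C, D, E, F}
read 0: {B, C, D, E, F}
read 0: {B, C, D, E, F}
read 1: {A, B, C, F}
read 1: {A, B, C}
read 0: {B, C, D, E, F}
Final reachable set {B, C, D, E, F} has 5 states.

5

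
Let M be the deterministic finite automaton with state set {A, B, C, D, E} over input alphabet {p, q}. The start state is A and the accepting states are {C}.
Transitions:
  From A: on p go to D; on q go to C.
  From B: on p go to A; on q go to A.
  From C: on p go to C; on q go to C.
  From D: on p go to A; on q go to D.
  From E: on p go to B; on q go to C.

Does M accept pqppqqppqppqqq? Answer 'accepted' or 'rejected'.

A --p--> D
D --q--> D
D --p--> A
A --p--> D
D --q--> D
D --q--> D
D --p--> A
A --p--> D
D --q--> D
D --p--> A
A --p--> D
D --q--> D
D --q--> D
D --q--> D
End in state D, which is not an accepting state.

rejected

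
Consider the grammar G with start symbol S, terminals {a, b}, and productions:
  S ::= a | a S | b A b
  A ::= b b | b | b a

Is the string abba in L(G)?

no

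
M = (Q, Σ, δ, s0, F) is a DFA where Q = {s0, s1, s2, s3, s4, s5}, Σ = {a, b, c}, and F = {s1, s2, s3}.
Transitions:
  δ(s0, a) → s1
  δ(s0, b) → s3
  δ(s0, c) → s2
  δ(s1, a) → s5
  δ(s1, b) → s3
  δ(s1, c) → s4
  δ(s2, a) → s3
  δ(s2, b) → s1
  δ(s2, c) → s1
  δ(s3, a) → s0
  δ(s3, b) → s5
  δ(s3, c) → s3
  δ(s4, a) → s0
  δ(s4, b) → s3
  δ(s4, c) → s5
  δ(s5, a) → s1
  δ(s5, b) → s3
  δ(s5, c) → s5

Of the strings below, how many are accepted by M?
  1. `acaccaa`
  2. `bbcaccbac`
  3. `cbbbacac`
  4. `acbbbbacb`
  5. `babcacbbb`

4

`acaccaa`: accepted
`bbcaccbac`: accepted
`cbbbacac`: accepted
`acbbbbacb`: accepted
`babcacbbb`: rejected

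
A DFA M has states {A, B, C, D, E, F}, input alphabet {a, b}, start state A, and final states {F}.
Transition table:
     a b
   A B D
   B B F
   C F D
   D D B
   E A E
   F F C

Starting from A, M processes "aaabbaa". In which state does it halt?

F

A --a--> B
B --a--> B
B --a--> B
B --b--> F
F --b--> C
C --a--> F
F --a--> F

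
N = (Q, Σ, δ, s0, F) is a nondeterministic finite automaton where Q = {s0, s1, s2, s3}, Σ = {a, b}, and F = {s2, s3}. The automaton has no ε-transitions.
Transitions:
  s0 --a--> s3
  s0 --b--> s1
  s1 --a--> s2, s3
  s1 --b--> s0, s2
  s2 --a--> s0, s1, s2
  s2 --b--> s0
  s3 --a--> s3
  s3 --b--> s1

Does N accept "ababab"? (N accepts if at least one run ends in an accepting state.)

Start: {s0}
read a: {s3}
read b: {s1}
read a: {s2, s3}
read b: {s0, s1}
read a: {s2, s3}
read b: {s0, s1}
Reachable ∩ accepting = {} — empty.

rejected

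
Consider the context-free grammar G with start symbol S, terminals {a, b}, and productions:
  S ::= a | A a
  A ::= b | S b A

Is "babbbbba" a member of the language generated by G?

no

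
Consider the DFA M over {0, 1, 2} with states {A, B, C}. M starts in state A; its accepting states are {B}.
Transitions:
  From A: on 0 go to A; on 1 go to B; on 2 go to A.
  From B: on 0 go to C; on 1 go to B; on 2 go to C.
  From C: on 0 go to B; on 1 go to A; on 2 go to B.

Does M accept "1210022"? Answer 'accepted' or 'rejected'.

A --1--> B
B --2--> C
C --1--> A
A --0--> A
A --0--> A
A --2--> A
A --2--> A
End in state A, which is not an accepting state.

rejected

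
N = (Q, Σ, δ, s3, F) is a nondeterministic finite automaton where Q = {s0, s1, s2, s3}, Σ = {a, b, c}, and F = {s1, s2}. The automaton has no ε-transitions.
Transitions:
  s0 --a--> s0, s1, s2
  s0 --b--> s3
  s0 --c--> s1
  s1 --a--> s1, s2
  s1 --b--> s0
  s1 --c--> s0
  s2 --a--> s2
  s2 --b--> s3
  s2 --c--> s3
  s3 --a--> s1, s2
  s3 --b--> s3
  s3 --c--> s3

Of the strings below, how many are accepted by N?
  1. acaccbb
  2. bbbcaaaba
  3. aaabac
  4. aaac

2

acaccbb: rejected
bbbcaaaba: accepted
aaabac: accepted
aaac: rejected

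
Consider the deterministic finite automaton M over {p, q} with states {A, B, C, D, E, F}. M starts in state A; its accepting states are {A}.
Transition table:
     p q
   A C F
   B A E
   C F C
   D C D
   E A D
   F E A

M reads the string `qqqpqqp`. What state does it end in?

A --q--> F
F --q--> A
A --q--> F
F --p--> E
E --q--> D
D --q--> D
D --p--> C

C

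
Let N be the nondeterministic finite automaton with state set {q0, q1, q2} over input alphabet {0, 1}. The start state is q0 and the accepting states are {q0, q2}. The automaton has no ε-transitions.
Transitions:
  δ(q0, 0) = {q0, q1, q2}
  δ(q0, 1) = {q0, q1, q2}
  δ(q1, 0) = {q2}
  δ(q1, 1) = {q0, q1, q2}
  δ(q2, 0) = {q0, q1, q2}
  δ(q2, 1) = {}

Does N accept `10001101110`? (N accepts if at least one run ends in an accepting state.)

Start: {q0}
read 1: {q0, q1, q2}
read 0: {q0, q1, q2}
read 0: {q0, q1, q2}
read 0: {q0, q1, q2}
read 1: {q0, q1, q2}
read 1: {q0, q1, q2}
read 0: {q0, q1, q2}
read 1: {q0, q1, q2}
read 1: {q0, q1, q2}
read 1: {q0, q1, q2}
read 0: {q0, q1, q2}
Reachable ∩ accepting = {q0, q2} — nonempty.

accepted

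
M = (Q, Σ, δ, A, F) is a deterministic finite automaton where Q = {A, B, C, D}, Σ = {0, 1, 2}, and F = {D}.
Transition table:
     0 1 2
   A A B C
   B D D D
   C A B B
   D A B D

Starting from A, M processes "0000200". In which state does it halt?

A --0--> A
A --0--> A
A --0--> A
A --0--> A
A --2--> C
C --0--> A
A --0--> A

A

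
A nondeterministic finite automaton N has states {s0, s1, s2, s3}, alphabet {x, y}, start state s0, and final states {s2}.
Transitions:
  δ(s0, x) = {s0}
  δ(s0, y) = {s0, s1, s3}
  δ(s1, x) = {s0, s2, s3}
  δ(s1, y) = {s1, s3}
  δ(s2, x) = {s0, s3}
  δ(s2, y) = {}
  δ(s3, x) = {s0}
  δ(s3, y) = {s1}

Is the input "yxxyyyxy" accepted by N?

Start: {s0}
read y: {s0, s1, s3}
read x: {s0, s2, s3}
read x: {s0, s3}
read y: {s0, s1, s3}
read y: {s0, s1, s3}
read y: {s0, s1, s3}
read x: {s0, s2, s3}
read y: {s0, s1, s3}
Reachable ∩ accepting = {} — empty.

rejected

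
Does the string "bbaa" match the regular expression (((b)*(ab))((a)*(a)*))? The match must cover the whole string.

No split of bbaa into u·v has ((b)*(ab)) matching u and ((a)*(a)*) matching v.

no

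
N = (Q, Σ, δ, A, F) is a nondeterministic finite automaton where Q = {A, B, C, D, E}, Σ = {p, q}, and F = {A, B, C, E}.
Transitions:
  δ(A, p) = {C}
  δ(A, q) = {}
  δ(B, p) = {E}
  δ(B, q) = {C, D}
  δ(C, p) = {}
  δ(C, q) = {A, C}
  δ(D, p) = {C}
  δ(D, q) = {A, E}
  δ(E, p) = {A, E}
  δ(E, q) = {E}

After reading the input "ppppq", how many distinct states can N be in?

0

Start: {A}
read p: {C}
read p: {}
The reachable set is empty and stays empty for the remaining 3 symbols.
Final reachable set {} has 0 states.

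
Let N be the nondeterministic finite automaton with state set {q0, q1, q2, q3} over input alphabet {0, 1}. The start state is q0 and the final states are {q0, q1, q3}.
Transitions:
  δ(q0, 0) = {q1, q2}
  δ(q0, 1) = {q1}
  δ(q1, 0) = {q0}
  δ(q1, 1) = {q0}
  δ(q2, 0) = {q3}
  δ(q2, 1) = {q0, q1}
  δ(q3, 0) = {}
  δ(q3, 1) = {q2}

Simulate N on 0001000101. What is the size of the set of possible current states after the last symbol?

Start: {q0}
read 0: {q1, q2}
read 0: {q0, q3}
read 0: {q1, q2}
read 1: {q0, q1}
read 0: {q0, q1, q2}
read 0: {q0, q1, q2, q3}
read 0: {q0, q1, q2, q3}
read 1: {q0, q1, q2}
read 0: {q0, q1, q2, q3}
read 1: {q0, q1, q2}
Final reachable set {q0, q1, q2} has 3 states.

3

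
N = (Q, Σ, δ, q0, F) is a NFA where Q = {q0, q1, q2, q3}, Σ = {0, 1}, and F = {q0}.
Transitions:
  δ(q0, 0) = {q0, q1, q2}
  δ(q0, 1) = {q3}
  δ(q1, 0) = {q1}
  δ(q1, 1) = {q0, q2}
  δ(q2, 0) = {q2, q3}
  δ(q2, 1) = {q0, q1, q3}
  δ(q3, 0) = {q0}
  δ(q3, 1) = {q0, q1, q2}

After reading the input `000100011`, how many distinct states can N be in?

4

Start: {q0}
read 0: {q0, q1, q2}
read 0: {q0, q1, q2, q3}
read 0: {q0, q1, q2, q3}
read 1: {q0, q1, q2, q3}
read 0: {q0, q1, q2, q3}
read 0: {q0, q1, q2, q3}
read 0: {q0, q1, q2, q3}
read 1: {q0, q1, q2, q3}
read 1: {q0, q1, q2, q3}
Final reachable set {q0, q1, q2, q3} has 4 states.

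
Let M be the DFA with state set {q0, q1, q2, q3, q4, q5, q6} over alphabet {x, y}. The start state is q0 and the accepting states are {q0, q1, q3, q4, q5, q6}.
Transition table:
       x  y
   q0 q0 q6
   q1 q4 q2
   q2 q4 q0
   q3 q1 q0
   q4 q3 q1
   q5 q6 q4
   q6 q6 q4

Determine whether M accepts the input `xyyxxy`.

q0 --x--> q0
q0 --y--> q6
q6 --y--> q4
q4 --x--> q3
q3 --x--> q1
q1 --y--> q2
End in state q2, which is not an accepting state.

rejected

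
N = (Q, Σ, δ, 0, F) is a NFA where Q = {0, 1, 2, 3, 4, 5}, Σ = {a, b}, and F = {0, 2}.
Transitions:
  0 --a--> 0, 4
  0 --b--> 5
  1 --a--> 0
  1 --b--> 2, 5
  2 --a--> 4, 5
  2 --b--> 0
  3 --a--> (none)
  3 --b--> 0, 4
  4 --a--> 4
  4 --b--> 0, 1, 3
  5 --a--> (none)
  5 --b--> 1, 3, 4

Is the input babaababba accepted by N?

Start: {0}
read b: {5}
read a: {}
The reachable set is empty and stays empty for the remaining 8 symbols.
Reachable ∩ accepting = {} — empty.

rejected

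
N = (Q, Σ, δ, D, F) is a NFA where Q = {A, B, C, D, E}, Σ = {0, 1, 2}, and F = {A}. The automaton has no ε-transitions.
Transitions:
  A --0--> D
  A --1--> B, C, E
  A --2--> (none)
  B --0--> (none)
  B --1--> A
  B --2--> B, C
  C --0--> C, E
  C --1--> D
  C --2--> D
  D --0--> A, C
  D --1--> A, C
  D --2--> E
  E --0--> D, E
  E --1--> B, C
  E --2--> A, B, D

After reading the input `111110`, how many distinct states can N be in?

4

Start: {D}
read 1: {A, C}
read 1: {B, C, D, E}
read 1: {A, B, C, D}
read 1: {A, B, C, D, E}
read 1: {A, B, C, D, E}
read 0: {A, C, D, E}
Final reachable set {A, C, D, E} has 4 states.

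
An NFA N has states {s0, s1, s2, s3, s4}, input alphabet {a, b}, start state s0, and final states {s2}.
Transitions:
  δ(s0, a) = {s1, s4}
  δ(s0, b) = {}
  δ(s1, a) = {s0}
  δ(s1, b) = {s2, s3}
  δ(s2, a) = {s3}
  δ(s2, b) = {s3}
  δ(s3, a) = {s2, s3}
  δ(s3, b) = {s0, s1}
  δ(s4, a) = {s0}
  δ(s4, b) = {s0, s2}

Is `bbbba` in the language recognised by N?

Start: {s0}
read b: {}
The reachable set is empty and stays empty for the remaining 4 symbols.
Reachable ∩ accepting = {} — empty.

rejected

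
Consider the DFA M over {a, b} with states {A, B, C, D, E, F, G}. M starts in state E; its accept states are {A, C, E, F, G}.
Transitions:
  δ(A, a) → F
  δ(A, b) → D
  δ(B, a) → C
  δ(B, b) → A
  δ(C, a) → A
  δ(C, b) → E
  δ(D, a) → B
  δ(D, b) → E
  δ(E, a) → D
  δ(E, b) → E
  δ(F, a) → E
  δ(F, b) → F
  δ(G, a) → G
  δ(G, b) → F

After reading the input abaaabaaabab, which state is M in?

E

E --a--> D
D --b--> E
E --a--> D
D --a--> B
B --a--> C
C --b--> E
E --a--> D
D --a--> B
B --a--> C
C --b--> E
E --a--> D
D --b--> E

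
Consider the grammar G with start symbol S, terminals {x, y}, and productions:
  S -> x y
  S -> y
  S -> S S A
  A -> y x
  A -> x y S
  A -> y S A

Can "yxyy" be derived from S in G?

no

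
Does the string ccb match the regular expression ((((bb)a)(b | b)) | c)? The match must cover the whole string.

Neither (((bb)a)(b|b)) nor c matches ccb.

no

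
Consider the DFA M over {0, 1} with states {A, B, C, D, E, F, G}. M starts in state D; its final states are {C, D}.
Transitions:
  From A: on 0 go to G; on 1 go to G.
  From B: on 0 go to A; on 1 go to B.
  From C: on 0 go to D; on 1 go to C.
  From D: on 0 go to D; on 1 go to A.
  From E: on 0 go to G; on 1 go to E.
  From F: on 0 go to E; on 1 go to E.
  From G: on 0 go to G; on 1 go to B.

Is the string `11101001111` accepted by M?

rejected

D --1--> A
A --1--> G
G --1--> B
B --0--> A
A --1--> G
G --0--> G
G --0--> G
G --1--> B
B --1--> B
B --1--> B
B --1--> B
End in state B, which is not an accepting state.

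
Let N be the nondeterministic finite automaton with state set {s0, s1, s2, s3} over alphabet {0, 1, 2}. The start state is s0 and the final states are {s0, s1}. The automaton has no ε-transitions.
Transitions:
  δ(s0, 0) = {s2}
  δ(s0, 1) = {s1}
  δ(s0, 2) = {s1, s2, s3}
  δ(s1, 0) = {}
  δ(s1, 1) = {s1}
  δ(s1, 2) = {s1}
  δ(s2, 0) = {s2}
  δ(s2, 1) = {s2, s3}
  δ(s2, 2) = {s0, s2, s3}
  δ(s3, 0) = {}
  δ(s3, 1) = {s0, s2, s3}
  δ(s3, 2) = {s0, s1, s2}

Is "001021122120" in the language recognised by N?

rejected

Start: {s0}
read 0: {s2}
read 0: {s2}
read 1: {s2, s3}
read 0: {s2}
read 2: {s0, s2, s3}
read 1: {s0, s1, s2, s3}
read 1: {s0, s1, s2, s3}
read 2: {s0, s1, s2, s3}
read 2: {s0, s1, s2, s3}
read 1: {s0, s1, s2, s3}
read 2: {s0, s1, s2, s3}
read 0: {s2}
Reachable ∩ accepting = {} — empty.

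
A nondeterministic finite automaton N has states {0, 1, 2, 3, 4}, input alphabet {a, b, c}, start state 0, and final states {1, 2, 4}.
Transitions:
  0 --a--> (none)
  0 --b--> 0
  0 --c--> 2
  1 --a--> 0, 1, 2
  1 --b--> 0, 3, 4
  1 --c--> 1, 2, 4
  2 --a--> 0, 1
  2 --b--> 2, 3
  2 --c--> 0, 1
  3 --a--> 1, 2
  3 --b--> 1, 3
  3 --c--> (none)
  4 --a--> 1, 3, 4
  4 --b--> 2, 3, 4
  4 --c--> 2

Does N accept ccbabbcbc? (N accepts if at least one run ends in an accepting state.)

accepted

Start: {0}
read c: {2}
read c: {0, 1}
read b: {0, 3, 4}
read a: {1, 2, 3, 4}
read b: {0, 1, 2, 3, 4}
read b: {0, 1, 2, 3, 4}
read c: {0, 1, 2, 4}
read b: {0, 2, 3, 4}
read c: {0, 1, 2}
Reachable ∩ accepting = {1, 2} — nonempty.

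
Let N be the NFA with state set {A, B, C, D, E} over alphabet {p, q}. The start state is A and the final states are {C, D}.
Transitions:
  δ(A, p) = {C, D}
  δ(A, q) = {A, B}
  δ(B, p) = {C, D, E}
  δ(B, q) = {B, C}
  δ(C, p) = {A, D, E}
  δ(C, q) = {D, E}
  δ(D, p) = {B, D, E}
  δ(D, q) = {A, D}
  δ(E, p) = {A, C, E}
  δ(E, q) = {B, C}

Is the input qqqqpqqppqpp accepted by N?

accepted

Start: {A}
read q: {A, B}
read q: {A, B, C}
read q: {A, B, C, D, E}
read q: {A, B, C, D, E}
read p: {A, B, C, D, E}
read q: {A, B, C, D, E}
read q: {A, B, C, D, E}
read p: {A, B, C, D, E}
read p: {A, B, C, D, E}
read q: {A, B, C, D, E}
read p: {A, B, C, D, E}
read p: {A, B, C, D, E}
Reachable ∩ accepting = {C, D} — nonempty.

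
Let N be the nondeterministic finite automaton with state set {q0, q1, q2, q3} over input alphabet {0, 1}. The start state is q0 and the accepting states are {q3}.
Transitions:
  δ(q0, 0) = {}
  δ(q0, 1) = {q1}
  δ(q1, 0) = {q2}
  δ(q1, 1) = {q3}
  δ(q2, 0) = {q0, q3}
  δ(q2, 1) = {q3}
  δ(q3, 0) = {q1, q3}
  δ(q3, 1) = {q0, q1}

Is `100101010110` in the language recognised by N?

accepted

Start: {q0}
read 1: {q1}
read 0: {q2}
read 0: {q0, q3}
read 1: {q0, q1}
read 0: {q2}
read 1: {q3}
read 0: {q1, q3}
read 1: {q0, q1, q3}
read 0: {q1, q2, q3}
read 1: {q0, q1, q3}
read 1: {q0, q1, q3}
read 0: {q1, q2, q3}
Reachable ∩ accepting = {q3} — nonempty.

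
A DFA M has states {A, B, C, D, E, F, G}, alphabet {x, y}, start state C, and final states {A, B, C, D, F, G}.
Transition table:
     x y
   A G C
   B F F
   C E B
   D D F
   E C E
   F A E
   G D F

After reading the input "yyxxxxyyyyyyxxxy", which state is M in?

B

C --y--> B
B --y--> F
F --x--> A
A --x--> G
G --x--> D
D --x--> D
D --y--> F
F --y--> E
E --y--> E
E --y--> E
E --y--> E
E --y--> E
E --x--> C
C --x--> E
E --x--> C
C --y--> B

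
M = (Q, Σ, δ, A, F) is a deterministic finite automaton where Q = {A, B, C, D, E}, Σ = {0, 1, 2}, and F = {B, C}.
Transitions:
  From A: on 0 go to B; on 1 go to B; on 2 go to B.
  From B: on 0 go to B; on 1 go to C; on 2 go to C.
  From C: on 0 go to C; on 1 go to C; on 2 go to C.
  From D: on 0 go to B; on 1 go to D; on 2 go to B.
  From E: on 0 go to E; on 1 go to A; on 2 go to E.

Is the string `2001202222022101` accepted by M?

A --2--> B
B --0--> B
B --0--> B
B --1--> C
C --2--> C
C --0--> C
C --2--> C
C --2--> C
C --2--> C
C --2--> C
C --0--> C
C --2--> C
C --2--> C
C --1--> C
C --0--> C
C --1--> C
End in state C, which is an accepting state.

accepted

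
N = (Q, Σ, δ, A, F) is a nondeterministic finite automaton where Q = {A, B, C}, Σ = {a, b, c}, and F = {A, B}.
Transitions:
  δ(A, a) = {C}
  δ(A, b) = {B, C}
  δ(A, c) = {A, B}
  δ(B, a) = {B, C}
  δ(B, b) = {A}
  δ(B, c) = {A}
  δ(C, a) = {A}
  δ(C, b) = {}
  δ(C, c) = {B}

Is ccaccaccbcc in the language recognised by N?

accepted

Start: {A}
read c: {A, B}
read c: {A, B}
read a: {B, C}
read c: {A, B}
read c: {A, B}
read a: {B, C}
read c: {A, B}
read c: {A, B}
read b: {A, B, C}
read c: {A, B}
read c: {A, B}
Reachable ∩ accepting = {A, B} — nonempty.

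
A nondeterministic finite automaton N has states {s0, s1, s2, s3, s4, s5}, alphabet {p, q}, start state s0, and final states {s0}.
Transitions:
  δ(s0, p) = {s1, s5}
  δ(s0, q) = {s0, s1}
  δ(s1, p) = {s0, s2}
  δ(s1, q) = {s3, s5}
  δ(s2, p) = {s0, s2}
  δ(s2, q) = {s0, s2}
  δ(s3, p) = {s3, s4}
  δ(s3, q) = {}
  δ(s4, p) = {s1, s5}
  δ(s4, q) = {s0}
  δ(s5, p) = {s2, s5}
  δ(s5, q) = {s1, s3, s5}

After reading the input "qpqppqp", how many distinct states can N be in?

6

Start: {s0}
read q: {s0, s1}
read p: {s0, s1, s2, s5}
read q: {s0, s1, s2, s3, s5}
read p: {s0, s1, s2, s3, s4, s5}
read p: {s0, s1, s2, s3, s4, s5}
read q: {s0, s1, s2, s3, s5}
read p: {s0, s1, s2, s3, s4, s5}
Final reachable set {s0, s1, s2, s3, s4, s5} has 6 states.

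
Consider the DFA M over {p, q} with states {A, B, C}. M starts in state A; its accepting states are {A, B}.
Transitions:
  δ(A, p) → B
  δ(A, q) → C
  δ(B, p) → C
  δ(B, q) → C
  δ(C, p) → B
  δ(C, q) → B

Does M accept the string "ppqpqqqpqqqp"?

A --p--> B
B --p--> C
C --q--> B
B --p--> C
C --q--> B
B --q--> C
C --q--> B
B --p--> C
C --q--> B
B --q--> C
C --q--> B
B --p--> C
End in state C, which is not an accepting state.

rejected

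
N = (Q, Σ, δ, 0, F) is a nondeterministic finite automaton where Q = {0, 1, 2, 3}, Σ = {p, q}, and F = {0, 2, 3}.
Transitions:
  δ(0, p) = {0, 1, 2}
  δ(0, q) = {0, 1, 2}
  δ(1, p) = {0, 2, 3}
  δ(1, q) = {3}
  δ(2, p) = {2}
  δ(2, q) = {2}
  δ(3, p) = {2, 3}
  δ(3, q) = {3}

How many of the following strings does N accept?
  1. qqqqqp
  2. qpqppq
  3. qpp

qqqqqp: accepted
qpqppq: accepted
qpp: accepted

3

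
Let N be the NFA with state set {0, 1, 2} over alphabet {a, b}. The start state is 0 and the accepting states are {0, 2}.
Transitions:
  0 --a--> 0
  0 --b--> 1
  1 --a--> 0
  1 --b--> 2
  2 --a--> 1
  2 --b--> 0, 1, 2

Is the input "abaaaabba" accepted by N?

rejected

Start: {0}
read a: {0}
read b: {1}
read a: {0}
read a: {0}
read a: {0}
read a: {0}
read b: {1}
read b: {2}
read a: {1}
Reachable ∩ accepting = {} — empty.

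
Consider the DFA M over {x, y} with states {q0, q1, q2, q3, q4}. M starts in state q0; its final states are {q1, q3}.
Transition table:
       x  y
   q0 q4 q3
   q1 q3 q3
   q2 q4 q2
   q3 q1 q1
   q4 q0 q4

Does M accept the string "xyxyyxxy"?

accepted

q0 --x--> q4
q4 --y--> q4
q4 --x--> q0
q0 --y--> q3
q3 --y--> q1
q1 --x--> q3
q3 --x--> q1
q1 --y--> q3
End in state q3, which is an accepting state.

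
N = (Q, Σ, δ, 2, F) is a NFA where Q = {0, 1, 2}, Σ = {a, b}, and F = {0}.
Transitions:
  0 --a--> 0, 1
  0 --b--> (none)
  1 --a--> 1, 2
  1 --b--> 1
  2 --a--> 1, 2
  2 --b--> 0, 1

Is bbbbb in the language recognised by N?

rejected

Start: {2}
read b: {0, 1}
read b: {1}
read b: {1}
read b: {1}
read b: {1}
Reachable ∩ accepting = {} — empty.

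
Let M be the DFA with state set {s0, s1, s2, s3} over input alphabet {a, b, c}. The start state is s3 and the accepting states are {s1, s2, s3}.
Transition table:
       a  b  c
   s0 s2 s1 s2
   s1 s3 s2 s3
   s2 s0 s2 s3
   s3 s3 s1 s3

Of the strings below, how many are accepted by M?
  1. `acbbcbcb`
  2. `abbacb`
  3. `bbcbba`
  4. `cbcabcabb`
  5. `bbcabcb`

`acbbcbcb`: accepted
`abbacb`: accepted
`bbcbba`: rejected
`cbcabcabb`: accepted
`bbcabcb`: accepted

4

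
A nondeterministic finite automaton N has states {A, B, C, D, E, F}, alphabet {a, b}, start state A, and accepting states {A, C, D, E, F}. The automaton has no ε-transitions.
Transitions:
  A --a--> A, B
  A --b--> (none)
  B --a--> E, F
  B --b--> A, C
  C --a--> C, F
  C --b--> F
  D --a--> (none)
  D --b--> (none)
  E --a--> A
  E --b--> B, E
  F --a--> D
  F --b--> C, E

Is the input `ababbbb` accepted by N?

Start: {A}
read a: {A, B}
read b: {A, C}
read a: {A, B, C, F}
read b: {A, C, E, F}
read b: {B, C, E, F}
read b: {A, B, C, E, F}
read b: {A, B, C, E, F}
Reachable ∩ accepting = {A, C, E, F} — nonempty.

accepted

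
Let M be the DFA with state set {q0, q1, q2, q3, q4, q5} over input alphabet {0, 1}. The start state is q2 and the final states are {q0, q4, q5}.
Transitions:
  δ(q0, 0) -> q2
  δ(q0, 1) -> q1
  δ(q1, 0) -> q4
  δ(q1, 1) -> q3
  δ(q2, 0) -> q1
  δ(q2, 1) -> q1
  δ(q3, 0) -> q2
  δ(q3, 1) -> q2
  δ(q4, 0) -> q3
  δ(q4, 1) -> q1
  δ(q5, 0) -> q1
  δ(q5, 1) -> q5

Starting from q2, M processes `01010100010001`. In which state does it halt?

q2 --0--> q1
q1 --1--> q3
q3 --0--> q2
q2 --1--> q1
q1 --0--> q4
q4 --1--> q1
q1 --0--> q4
q4 --0--> q3
q3 --0--> q2
q2 --1--> q1
q1 --0--> q4
q4 --0--> q3
q3 --0--> q2
q2 --1--> q1

q1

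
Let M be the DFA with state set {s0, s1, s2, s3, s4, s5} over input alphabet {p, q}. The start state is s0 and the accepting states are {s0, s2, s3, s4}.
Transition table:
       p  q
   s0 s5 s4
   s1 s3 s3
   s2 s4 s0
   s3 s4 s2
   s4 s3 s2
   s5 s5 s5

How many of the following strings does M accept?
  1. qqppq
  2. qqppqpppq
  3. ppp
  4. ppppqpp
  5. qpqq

3

qqppq: accepted
qqppqpppq: accepted
ppp: rejected
ppppqpp: rejected
qpqq: accepted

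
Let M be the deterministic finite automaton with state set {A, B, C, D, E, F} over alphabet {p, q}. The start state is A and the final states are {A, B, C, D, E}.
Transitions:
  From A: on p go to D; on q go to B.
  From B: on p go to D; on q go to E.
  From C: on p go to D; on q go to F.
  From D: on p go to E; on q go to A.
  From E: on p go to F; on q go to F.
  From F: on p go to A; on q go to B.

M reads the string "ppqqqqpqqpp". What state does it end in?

A

A --p--> D
D --p--> E
E --q--> F
F --q--> B
B --q--> E
E --q--> F
F --p--> A
A --q--> B
B --q--> E
E --p--> F
F --p--> A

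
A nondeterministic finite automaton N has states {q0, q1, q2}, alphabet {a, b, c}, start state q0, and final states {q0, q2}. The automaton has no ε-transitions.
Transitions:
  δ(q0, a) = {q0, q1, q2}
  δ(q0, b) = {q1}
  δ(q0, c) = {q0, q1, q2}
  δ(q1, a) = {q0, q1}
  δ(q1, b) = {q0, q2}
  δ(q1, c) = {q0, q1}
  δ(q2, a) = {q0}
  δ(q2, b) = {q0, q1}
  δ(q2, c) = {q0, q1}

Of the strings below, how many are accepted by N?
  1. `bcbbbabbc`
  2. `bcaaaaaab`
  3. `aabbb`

`bcbbbabbc`: accepted
`bcaaaaaab`: accepted
`aabbb`: accepted

3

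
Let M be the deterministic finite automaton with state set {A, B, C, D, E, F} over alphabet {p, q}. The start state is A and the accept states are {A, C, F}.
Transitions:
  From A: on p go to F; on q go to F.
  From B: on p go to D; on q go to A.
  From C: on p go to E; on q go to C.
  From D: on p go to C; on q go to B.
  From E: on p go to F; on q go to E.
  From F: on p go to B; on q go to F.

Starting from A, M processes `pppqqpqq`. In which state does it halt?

A --p--> F
F --p--> B
B --p--> D
D --q--> B
B --q--> A
A --p--> F
F --q--> F
F --q--> F

F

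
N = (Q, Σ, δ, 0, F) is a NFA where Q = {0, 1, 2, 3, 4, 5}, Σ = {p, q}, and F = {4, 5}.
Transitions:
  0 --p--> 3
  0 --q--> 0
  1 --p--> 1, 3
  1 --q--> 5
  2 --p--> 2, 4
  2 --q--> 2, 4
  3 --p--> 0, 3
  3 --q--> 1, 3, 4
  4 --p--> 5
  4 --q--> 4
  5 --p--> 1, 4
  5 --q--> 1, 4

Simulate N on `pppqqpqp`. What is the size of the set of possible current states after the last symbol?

Start: {0}
read p: {3}
read p: {0, 3}
read p: {0, 3}
read q: {0, 1, 3, 4}
read q: {0, 1, 3, 4, 5}
read p: {0, 1, 3, 4, 5}
read q: {0, 1, 3, 4, 5}
read p: {0, 1, 3, 4, 5}
Final reachable set {0, 1, 3, 4, 5} has 5 states.

5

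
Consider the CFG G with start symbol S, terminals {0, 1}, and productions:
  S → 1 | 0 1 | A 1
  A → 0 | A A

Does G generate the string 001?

S ⇒ A1 ⇒ AA1 ⇒ 0A1 ⇒ 001

yes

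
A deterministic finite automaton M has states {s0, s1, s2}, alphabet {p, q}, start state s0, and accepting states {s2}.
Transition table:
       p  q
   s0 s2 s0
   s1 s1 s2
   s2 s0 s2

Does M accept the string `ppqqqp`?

s0 --p--> s2
s2 --p--> s0
s0 --q--> s0
s0 --q--> s0
s0 --q--> s0
s0 --p--> s2
End in state s2, which is an accepting state.

accepted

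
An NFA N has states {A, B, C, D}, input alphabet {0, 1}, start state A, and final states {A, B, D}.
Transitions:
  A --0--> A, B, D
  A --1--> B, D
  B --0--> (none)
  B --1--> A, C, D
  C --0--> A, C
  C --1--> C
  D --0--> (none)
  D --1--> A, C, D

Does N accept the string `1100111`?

Start: {A}
read 1: {B, D}
read 1: {A, C, D}
read 0: {A, B, C, D}
read 0: {A, B, C, D}
read 1: {A, B, C, D}
read 1: {A, B, C, D}
read 1: {A, B, C, D}
Reachable ∩ accepting = {A, B, D} — nonempty.

accepted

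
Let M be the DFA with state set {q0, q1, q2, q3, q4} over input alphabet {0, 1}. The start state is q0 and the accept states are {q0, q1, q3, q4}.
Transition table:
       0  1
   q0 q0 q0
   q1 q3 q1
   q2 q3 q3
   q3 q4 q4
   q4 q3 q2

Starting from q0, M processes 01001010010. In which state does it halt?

q0 --0--> q0
q0 --1--> q0
q0 --0--> q0
q0 --0--> q0
q0 --1--> q0
q0 --0--> q0
q0 --1--> q0
q0 --0--> q0
q0 --0--> q0
q0 --1--> q0
q0 --0--> q0

q0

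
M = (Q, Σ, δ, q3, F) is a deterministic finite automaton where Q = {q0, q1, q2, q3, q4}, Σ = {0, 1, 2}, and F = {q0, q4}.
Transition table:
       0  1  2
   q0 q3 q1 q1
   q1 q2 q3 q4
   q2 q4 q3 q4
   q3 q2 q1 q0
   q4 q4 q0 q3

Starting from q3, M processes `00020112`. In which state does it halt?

q3 --0--> q2
q2 --0--> q4
q4 --0--> q4
q4 --2--> q3
q3 --0--> q2
q2 --1--> q3
q3 --1--> q1
q1 --2--> q4

q4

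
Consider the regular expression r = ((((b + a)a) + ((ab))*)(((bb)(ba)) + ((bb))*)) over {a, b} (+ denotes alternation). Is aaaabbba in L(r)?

no

No split of aaaabbba into u·v has (((b+a)a)+((ab))*) matching u and (((bb)(ba))+((bb))*) matching v.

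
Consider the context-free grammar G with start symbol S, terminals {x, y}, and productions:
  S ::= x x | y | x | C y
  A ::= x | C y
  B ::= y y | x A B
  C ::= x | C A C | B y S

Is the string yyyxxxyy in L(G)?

S ⇒ Cy ⇒ BySy ⇒ yyySy ⇒ yyyCyy ⇒ yyyCACyy ⇒ yyyxACyy ⇒ yyyxxCyy ⇒ yyyxxxyy

yes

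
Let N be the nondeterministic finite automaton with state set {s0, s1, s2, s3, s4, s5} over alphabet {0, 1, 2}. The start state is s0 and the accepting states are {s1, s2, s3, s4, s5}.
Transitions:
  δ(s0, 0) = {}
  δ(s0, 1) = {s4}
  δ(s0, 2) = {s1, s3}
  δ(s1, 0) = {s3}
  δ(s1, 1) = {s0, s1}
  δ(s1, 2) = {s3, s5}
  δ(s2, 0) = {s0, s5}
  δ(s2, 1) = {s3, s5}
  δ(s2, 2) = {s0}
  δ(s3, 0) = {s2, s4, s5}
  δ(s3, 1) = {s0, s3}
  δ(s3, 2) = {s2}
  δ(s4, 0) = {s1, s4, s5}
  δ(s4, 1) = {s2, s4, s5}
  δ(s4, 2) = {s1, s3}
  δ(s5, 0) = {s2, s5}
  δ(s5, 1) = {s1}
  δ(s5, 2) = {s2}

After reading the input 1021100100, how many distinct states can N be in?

6

Start: {s0}
read 1: {s4}
read 0: {s1, s4, s5}
read 2: {s1, s2, s3, s5}
read 1: {s0, s1, s3, s5}
read 1: {s0, s1, s3, s4}
read 0: {s1, s2, s3, s4, s5}
read 0: {s0, s1, s2, s3, s4, s5}
read 1: {s0, s1, s2, s3, s4, s5}
read 0: {s0, s1, s2, s3, s4, s5}
read 0: {s0, s1, s2, s3, s4, s5}
Final reachable set {s0, s1, s2, s3, s4, s5} has 6 states.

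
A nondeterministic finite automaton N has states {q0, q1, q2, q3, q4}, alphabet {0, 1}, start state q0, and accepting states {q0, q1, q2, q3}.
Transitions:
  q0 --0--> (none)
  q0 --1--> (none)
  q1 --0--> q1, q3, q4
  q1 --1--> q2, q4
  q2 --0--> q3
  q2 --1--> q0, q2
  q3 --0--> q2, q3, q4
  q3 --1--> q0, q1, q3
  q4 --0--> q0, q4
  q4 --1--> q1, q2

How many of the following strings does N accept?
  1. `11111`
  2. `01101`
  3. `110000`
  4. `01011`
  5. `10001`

`11111`: rejected
`01101`: rejected
`110000`: rejected
`01011`: rejected
`10001`: rejected

0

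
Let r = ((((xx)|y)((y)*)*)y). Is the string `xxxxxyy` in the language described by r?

no

No split of xxxxxyy into u·v has (((xx)|y)((y)*)*) matching u and y matching v.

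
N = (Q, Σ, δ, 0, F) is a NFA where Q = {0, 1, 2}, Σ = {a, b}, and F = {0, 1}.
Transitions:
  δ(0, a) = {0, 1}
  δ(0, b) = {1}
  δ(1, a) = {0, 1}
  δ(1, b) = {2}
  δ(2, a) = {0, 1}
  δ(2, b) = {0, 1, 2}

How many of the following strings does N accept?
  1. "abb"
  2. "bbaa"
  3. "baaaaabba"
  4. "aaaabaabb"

"abb": accepted
"bbaa": accepted
"baaaaabba": accepted
"aaaabaabb": accepted

4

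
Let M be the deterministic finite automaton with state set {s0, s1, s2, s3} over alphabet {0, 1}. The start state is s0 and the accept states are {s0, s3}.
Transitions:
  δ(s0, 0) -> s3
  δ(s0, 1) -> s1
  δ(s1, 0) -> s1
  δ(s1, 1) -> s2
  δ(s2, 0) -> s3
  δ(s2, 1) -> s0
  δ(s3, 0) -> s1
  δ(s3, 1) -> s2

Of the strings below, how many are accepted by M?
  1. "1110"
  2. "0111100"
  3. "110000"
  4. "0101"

1

"1110": accepted
"0111100": rejected
"110000": rejected
"0101": rejected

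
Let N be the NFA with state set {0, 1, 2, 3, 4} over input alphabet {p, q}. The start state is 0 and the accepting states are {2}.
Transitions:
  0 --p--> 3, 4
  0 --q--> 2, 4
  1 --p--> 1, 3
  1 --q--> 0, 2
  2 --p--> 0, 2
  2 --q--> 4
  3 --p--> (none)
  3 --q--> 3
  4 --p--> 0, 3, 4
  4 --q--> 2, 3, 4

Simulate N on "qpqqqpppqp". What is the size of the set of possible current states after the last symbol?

4

Start: {0}
read q: {2, 4}
read p: {0, 2, 3, 4}
read q: {2, 3, 4}
read q: {2, 3, 4}
read q: {2, 3, 4}
read p: {0, 2, 3, 4}
read p: {0, 2, 3, 4}
read p: {0, 2, 3, 4}
read q: {2, 3, 4}
read p: {0, 2, 3, 4}
Final reachable set {0, 2, 3, 4} has 4 states.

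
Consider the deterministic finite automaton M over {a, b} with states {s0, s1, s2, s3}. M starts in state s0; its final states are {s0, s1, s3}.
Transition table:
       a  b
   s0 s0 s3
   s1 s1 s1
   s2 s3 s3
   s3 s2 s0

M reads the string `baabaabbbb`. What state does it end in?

s0 --b--> s3
s3 --a--> s2
s2 --a--> s3
s3 --b--> s0
s0 --a--> s0
s0 --a--> s0
s0 --b--> s3
s3 --b--> s0
s0 --b--> s3
s3 --b--> s0

s0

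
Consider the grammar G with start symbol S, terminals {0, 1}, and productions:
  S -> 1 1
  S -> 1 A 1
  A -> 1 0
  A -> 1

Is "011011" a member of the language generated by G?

no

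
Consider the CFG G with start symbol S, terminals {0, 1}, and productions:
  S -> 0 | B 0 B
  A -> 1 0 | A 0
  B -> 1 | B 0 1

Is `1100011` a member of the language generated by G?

no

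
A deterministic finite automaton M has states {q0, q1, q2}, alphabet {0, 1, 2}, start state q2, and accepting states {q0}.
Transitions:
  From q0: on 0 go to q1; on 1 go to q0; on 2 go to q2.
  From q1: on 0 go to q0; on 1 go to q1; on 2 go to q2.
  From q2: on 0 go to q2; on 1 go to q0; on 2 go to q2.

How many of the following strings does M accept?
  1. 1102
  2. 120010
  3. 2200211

1

1102: rejected
120010: rejected
2200211: accepted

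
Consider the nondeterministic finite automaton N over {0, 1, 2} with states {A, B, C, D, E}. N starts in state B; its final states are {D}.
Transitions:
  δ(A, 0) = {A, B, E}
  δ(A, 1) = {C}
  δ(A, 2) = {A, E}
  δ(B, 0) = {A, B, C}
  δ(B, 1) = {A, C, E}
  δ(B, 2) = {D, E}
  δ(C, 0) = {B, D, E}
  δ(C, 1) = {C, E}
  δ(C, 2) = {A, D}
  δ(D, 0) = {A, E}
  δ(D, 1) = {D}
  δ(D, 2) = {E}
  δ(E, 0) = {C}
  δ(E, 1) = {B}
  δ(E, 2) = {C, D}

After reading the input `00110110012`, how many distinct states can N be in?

4

Start: {B}
read 0: {A, B, C}
read 0: {A, B, C, D, E}
read 1: {A, B, C, D, E}
read 1: {A, B, C, D, E}
read 0: {A, B, C, D, E}
read 1: {A, B, C, D, E}
read 1: {A, B, C, D, E}
read 0: {A, B, C, D, E}
read 0: {A, B, C, D, E}
read 1: {A, B, C, D, E}
read 2: {A, C, D, E}
Final reachable set {A, C, D, E} has 4 states.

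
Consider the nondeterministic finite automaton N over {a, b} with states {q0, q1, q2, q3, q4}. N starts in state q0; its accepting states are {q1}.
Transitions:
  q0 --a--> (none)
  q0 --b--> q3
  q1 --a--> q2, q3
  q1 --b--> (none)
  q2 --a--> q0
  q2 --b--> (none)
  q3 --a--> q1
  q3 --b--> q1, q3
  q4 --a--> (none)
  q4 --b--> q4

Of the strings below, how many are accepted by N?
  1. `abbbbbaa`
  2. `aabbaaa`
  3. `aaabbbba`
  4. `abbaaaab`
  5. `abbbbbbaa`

`abbbbbaa`: rejected
`aabbaaa`: rejected
`aaabbbba`: rejected
`abbaaaab`: rejected
`abbbbbbaa`: rejected

0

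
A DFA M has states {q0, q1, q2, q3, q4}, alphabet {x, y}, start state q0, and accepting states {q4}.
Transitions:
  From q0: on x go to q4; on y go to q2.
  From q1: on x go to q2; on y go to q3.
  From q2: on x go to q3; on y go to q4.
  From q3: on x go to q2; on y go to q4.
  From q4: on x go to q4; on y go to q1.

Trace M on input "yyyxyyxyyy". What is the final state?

q0 --y--> q2
q2 --y--> q4
q4 --y--> q1
q1 --x--> q2
q2 --y--> q4
q4 --y--> q1
q1 --x--> q2
q2 --y--> q4
q4 --y--> q1
q1 --y--> q3

q3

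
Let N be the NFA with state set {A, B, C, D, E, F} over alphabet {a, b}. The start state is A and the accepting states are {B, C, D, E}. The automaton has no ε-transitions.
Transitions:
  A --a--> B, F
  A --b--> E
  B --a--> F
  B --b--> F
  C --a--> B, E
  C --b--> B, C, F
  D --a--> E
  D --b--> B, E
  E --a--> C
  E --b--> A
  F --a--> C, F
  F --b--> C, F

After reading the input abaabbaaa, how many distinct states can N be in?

Start: {A}
read a: {B, F}
read b: {C, F}
read a: {B, C, E, F}
read a: {B, C, E, F}
read b: {A, B, C, F}
read b: {B, C, E, F}
read a: {B, C, E, F}
read a: {B, C, E, F}
read a: {B, C, E, F}
Final reachable set {B, C, E, F} has 4 states.

4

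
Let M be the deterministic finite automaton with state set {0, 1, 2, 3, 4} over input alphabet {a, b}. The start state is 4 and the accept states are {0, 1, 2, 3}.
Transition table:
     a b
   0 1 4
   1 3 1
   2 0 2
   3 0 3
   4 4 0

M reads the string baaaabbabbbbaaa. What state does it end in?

3

4 --b--> 0
0 --a--> 1
1 --a--> 3
3 --a--> 0
0 --a--> 1
1 --b--> 1
1 --b--> 1
1 --a--> 3
3 --b--> 3
3 --b--> 3
3 --b--> 3
3 --b--> 3
3 --a--> 0
0 --a--> 1
1 --a--> 3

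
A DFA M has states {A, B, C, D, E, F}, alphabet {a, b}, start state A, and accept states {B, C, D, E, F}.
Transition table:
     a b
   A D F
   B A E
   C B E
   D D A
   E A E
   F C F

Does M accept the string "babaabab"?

A --b--> F
F --a--> C
C --b--> E
E --a--> A
A --a--> D
D --b--> A
A --a--> D
D --b--> A
End in state A, which is not an accepting state.

rejected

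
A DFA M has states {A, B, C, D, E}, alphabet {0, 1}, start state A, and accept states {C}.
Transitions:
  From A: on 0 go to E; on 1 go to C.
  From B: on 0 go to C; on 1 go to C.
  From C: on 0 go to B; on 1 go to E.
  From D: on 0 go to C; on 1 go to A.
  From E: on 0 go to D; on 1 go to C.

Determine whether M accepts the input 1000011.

A --1--> C
C --0--> B
B --0--> C
C --0--> B
B --0--> C
C --1--> E
E --1--> C
End in state C, which is an accepting state.

accepted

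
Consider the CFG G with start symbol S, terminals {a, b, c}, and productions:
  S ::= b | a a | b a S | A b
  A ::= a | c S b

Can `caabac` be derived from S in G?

no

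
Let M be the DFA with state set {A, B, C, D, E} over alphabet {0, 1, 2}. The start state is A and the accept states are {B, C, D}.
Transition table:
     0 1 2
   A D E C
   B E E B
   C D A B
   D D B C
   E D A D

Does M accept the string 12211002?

accepted

A --1--> E
E --2--> D
D --2--> C
C --1--> A
A --1--> E
E --0--> D
D --0--> D
D --2--> C
End in state C, which is an accepting state.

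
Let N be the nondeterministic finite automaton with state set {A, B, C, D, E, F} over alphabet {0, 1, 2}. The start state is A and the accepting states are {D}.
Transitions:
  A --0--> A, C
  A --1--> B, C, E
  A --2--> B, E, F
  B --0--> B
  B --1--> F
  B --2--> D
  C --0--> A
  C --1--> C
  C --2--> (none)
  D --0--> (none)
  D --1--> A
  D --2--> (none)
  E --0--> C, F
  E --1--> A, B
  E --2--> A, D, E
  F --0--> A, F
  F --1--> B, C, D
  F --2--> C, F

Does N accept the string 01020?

rejected

Start: {A}
read 0: {A, C}
read 1: {B, C, E}
read 0: {A, B, C, F}
read 2: {B, C, D, E, F}
read 0: {A, B, C, F}
Reachable ∩ accepting = {} — empty.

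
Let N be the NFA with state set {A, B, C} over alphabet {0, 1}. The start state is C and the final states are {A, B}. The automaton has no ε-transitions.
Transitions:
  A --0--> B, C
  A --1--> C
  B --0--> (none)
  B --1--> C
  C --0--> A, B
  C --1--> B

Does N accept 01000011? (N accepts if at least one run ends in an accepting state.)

Start: {C}
read 0: {A, B}
read 1: {C}
read 0: {A, B}
read 0: {B, C}
read 0: {A, B}
read 0: {B, C}
read 1: {B, C}
read 1: {B, C}
Reachable ∩ accepting = {B} — nonempty.

accepted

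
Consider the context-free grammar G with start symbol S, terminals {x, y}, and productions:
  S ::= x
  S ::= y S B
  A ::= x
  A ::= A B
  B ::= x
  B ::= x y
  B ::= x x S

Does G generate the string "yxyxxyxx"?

no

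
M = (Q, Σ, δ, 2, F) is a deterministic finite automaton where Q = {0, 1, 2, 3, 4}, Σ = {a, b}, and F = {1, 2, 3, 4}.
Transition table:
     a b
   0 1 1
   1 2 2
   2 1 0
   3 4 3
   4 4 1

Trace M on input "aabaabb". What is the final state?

1

2 --a--> 1
1 --a--> 2
2 --b--> 0
0 --a--> 1
1 --a--> 2
2 --b--> 0
0 --b--> 1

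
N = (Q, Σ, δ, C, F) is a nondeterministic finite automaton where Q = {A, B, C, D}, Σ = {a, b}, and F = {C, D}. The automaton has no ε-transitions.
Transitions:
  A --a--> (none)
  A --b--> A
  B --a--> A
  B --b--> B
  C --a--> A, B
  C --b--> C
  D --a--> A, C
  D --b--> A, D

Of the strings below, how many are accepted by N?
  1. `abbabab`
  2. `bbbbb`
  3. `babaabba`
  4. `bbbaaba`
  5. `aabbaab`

1

`abbabab`: rejected
`bbbbb`: accepted
`babaabba`: rejected
`bbbaaba`: rejected
`aabbaab`: rejected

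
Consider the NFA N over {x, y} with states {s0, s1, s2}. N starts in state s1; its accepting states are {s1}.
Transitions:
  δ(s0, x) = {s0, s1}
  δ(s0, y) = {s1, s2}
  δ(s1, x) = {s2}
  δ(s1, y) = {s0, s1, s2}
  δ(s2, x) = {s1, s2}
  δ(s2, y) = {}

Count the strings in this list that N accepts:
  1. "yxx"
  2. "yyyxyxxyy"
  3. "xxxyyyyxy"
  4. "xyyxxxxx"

"yxx": accepted
"yyyxyxxyy": accepted
"xxxyyyyxy": accepted
"xyyxxxxx": rejected

3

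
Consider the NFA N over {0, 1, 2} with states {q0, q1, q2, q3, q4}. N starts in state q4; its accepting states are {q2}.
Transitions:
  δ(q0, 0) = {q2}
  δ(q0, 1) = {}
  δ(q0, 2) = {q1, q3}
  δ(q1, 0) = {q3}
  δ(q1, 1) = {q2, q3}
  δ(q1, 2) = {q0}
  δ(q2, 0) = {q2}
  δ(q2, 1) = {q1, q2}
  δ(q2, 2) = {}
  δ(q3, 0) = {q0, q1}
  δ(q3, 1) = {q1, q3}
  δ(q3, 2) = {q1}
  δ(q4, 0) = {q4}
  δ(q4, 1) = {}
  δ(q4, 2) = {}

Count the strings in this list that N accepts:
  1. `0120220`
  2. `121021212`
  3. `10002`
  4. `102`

`0120220`: rejected
`121021212`: rejected
`10002`: rejected
`102`: rejected

0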